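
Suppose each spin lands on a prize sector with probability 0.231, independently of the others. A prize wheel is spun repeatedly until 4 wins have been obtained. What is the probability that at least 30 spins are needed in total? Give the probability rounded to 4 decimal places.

Needing more than 29 spins ⇔ fewer than 4 successes in the first 29. With X ~ Binomial(29, 0.231), P(Y > 29) = P(X ≤ 3).
  k=0: C(29,0)·0.231^0·0.769^29 = 0.000492
  k=1: C(29,1)·0.231^1·0.769^28 = 0.004285
  k=2: C(29,2)·0.231^2·0.769^27 = 0.018020
  k=3: C(29,3)·0.231^3·0.769^26 = 0.048718
P(X ≤ 3) = 0.071515

0.0715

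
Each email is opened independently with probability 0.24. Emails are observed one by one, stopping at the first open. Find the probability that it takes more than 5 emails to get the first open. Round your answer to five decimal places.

Y = number of emails to the first success; geometric, p = 0.24.
P(Y > 5) = P(first 5 all fail) = (1−p)^5 = 0.2535525

0.25355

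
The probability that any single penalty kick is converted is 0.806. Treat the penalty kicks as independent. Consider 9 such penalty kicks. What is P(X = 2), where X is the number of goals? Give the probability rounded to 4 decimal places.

X ~ Binomial(n=9, p=0.806).
P(X=2) = C(9,2) · p^2 · (1−p)^7
= 36 · 0.64964 · 1.0342e-05 = 0.000242

0.0002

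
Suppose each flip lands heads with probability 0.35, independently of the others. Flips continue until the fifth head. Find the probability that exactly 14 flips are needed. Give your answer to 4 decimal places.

0.0778

Y = trial on which the fifth success occurs; negative binomial, r=5, p=0.35.
P(Y=14) = C(13,4) · p^5 · (1−p)^9
= 715 · 0.0052522 · 0.020712 = 0.077780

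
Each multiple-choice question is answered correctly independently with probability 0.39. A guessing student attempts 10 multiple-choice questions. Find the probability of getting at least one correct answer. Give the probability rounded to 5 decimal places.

P(at least one) = 1 − P(none) = 1 − (1 − 0.39)^10
= 1 − 0.0071334 = 0.9928666

0.99287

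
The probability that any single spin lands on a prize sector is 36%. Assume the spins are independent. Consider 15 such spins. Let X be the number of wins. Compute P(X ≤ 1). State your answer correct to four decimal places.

0.0117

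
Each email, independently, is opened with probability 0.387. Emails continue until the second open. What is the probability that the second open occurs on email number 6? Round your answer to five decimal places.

Y = trial on which the second success occurs; negative binomial, r=2, p=0.387.
P(Y=6) = C(5,1) · p^2 · (1−p)^4
= 5 · 0.14977 · 0.1412 = 0.1057387

0.10574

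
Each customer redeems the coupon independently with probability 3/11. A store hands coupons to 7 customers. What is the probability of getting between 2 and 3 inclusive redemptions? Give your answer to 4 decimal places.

0.5164

X ~ Binomial(7, 0.272727); P(2 ≤ X ≤ 3) = Σ C(7,k) p^k (1−p)^(7−k) over k:
  k=2: C(7,2)·0.272727^2·0.727273^5 = 0.317807
  k=3: C(7,3)·0.272727^3·0.727273^4 = 0.198629
Total = 0.516436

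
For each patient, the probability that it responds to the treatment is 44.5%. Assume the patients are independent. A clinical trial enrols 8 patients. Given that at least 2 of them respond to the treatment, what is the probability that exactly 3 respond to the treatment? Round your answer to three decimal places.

0.278

X ~ Binomial(8, 0.445). Want P(X=3 | X≥2) = P(X=3) / P(X≥2).
P(X=3) = C(8,3)·0.445^3·0.555^5 = 0.25986
P(X≥2) = 1 − 0.00900 − 0.05774 = 0.93325
Ratio = 0.25986 / 0.93325 = 0.27844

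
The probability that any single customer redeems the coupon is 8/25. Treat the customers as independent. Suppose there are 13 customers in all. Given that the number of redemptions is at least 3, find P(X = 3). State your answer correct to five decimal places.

0.23644

X ~ Binomial(13, 0.32). Want P(X=3 | X≥3) = P(X=3) / P(X≥3).
P(X=3) = C(13,3)·0.32^3·0.68^10 = 0.1981094
P(X≥3) = 1 − 0.0066468 − 0.0406631 − 0.1148134 = 0.8378767
Ratio = 0.1981094 / 0.8378767 = 0.2364422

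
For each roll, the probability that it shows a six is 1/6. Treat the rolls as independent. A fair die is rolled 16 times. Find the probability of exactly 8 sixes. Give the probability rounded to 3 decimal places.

0.002

X ~ Binomial(n=16, p=0.166667).
P(X=8) = C(16,8) · p^8 · (1−p)^8
= 12870 · 5.9537e-07 · 0.23257 = 0.00178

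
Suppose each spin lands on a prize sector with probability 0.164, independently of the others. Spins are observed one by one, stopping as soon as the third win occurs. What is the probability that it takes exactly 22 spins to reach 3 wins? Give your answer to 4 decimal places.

Y = trial on which the third success occurs; negative binomial, r=3, p=0.164.
P(Y=22) = C(21,2) · p^3 · (1−p)^19
= 210 · 0.0044109 · 0.03326 = 0.030808

0.0308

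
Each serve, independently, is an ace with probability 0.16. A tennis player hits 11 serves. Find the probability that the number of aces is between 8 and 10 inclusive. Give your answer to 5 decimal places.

0.00004

X ~ Binomial(11, 0.16); P(8 ≤ X ≤ 10) = Σ C(11,k) p^k (1−p)^(11−k) over k:
  k=8: C(11,8)·0.16^8·0.84^3 = 0.0000420
  k=9: C(11,9)·0.16^9·0.84^2 = 0.0000027
  k=10: C(11,10)·0.16^10·0.84^1 = 0.0000001
Total = 0.0000448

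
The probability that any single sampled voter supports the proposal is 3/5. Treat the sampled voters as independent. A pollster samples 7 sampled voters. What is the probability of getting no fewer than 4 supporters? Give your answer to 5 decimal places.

X ~ Binomial(7, 0.60); P(X ≥ 4) = Σ C(7,k) p^k (1−p)^(7−k) over k:
  k=4: C(7,4)·0.60^4·0.40^3 = 0.2903040
  k=5: C(7,5)·0.60^5·0.40^2 = 0.2612736
  k=6: C(7,6)·0.60^6·0.40^1 = 0.1306368
  k=7: C(7,7)·0.60^7·0.40^0 = 0.0279936
Total = 0.7102080

0.71021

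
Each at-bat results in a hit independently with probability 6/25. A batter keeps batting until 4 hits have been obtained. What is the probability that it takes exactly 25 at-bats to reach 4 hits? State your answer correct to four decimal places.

Y = trial on which the fourth success occurs; negative binomial, r=4, p=0.24.
P(Y=25) = C(24,3) · p^4 · (1−p)^21
= 2024 · 0.0033178 · 0.0031411 = 0.021093

0.0211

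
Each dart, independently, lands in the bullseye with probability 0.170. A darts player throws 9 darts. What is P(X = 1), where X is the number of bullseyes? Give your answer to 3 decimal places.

0.345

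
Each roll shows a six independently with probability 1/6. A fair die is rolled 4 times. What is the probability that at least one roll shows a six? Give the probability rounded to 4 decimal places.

P(at least one) = 1 − P(none) = 1 − (1 − 0.166667)^4
= 1 − 0.482253 = 0.517747

0.5177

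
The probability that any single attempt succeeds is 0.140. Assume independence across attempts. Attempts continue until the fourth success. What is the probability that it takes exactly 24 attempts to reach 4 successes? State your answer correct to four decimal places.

0.0333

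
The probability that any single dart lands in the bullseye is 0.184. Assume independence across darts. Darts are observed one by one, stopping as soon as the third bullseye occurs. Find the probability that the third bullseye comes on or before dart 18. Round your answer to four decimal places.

0.6697

Finishing within 18 darts ⇔ at least 3 successes in the first 18. With X ~ Binomial(18, 0.184), P(Y ≤ 18) = 1 − P(X ≤ 2).
  k=0: C(18,0)·0.184^0·0.816^18 = 0.025729
  k=1: C(18,1)·0.184^1·0.816^17 = 0.104429
  k=2: C(18,2)·0.184^2·0.816^16 = 0.200156
1 − 0.330315 = 0.669685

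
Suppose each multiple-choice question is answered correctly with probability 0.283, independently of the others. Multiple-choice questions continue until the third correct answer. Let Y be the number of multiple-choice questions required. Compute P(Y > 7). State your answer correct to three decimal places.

Needing more than 7 multiple-choice questions ⇔ fewer than 3 successes in the first 7. With X ~ Binomial(7, 0.283), P(Y > 7) = P(X ≤ 2).
  k=0: C(7,0)·0.283^0·0.717^7 = 0.09742
  k=1: C(7,1)·0.283^1·0.717^6 = 0.26915
  k=2: C(7,2)·0.283^2·0.717^5 = 0.31870
P(X ≤ 2) = 0.68527

0.685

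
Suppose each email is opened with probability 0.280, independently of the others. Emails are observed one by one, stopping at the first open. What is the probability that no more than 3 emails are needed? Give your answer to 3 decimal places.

Y = number of emails to the first success; geometric, p = 0.28.
P(Y ≤ 3) = 1 − (1−p)^3 = 1 − 0.37325 = 0.62675

0.627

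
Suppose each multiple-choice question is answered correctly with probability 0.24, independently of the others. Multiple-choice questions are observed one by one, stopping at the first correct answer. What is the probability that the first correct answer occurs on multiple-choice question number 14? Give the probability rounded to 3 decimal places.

0.007

Geometric (trials to first success), p = 0.24.
P(Y = 14) = (1−p)^13 · p = 0.028221 · 0.24 = 0.00677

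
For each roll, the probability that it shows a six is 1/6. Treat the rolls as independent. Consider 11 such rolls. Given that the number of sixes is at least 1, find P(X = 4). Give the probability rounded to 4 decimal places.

0.0821

X ~ Binomial(11, 0.166667). Want P(X=4 | X≥1) = P(X=4) / P(X≥1).
P(X=4) = C(11,4)·0.166667^4·0.833333^7 = 0.071062
P(X≥1) = 1 − 0.134588 = 0.865412
Ratio = 0.071062 / 0.865412 = 0.082114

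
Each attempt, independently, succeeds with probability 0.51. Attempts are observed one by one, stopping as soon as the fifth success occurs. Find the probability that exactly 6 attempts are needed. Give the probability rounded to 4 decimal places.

Y = trial on which the fifth success occurs; negative binomial, r=5, p=0.51.
P(Y=6) = C(5,4) · p^5 · (1−p)^1
= 5 · 0.034503 · 0.49 = 0.084531

0.0845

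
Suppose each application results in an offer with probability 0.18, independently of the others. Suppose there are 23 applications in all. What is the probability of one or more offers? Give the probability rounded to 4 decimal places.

0.9896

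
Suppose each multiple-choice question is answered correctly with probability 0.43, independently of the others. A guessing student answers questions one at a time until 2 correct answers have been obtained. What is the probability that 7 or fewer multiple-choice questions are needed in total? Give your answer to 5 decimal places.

0.87722

Finishing within 7 multiple-choice questions ⇔ at least 2 successes in the first 7. With X ~ Binomial(7, 0.43), P(Y ≤ 7) = 1 − P(X ≤ 1).
  k=0: C(7,0)·0.43^0·0.57^7 = 0.0195490
  k=1: C(7,1)·0.43^1·0.57^6 = 0.1032323
1 − 0.1227813 = 0.8772187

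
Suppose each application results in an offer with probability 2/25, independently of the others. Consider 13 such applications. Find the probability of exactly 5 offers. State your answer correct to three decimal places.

X ~ Binomial(n=13, p=0.08).
P(X=5) = C(13,5) · p^5 · (1−p)^8
= 1287 · 3.2768e-06 · 0.51322 = 0.00216

0.002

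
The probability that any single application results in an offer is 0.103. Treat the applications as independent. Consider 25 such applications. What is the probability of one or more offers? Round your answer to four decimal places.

0.9340

P(at least one) = 1 − P(none) = 1 − (1 − 0.103)^25
= 1 − 0.066041 = 0.933959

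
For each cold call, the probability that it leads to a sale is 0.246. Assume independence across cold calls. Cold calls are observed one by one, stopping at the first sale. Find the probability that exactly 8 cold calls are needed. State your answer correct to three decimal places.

0.034

Geometric (trials to first success), p = 0.246.
P(Y = 8) = (1−p)^7 · p = 0.13855 · 0.246 = 0.03408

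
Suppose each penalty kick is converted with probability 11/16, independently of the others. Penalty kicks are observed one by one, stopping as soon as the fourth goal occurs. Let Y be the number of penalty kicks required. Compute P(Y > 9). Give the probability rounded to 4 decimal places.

0.0310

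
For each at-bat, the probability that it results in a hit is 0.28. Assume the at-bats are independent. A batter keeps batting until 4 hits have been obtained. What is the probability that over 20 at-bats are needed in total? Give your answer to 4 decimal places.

Needing more than 20 at-bats ⇔ fewer than 4 successes in the first 20. With X ~ Binomial(20, 0.28), P(Y > 20) = P(X ≤ 3).
  k=0: C(20,0)·0.28^0·0.72^20 = 0.001402
  k=1: C(20,1)·0.28^1·0.72^19 = 0.010902
  k=2: C(20,2)·0.28^2·0.72^18 = 0.040277
  k=3: C(20,3)·0.28^3·0.72^17 = 0.093979
P(X ≤ 3) = 0.146560

0.1466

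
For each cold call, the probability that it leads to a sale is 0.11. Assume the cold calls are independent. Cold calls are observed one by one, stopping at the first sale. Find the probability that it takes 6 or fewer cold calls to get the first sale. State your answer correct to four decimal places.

Y = number of cold calls to the first success; geometric, p = 0.11.
P(Y ≤ 6) = 1 − (1−p)^6 = 1 − 0.496981 = 0.503019

0.5030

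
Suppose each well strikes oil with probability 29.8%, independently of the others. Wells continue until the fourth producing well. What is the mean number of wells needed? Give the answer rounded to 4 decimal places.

13.4228

Y = total wells until the fourth success; negative binomial with r=4, p=0.298.
E[Y] = r / p = 4 / 0.298 = 13.422819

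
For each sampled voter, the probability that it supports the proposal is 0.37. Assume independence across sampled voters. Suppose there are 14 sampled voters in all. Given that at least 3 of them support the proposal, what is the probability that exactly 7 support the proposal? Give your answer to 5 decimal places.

0.13696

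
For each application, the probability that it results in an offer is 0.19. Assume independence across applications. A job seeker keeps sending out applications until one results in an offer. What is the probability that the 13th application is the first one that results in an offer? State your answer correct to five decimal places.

Geometric (trials to first success), p = 0.19.
P(Y = 13) = (1−p)^12 · p = 0.079766 · 0.19 = 0.0151556

0.01516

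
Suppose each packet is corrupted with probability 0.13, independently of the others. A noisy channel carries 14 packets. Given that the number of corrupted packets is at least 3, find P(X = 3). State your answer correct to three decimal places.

0.638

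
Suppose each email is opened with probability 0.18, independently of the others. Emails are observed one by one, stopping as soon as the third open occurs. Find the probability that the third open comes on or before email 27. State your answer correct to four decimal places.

Finishing within 27 emails ⇔ at least 3 successes in the first 27. With X ~ Binomial(27, 0.18), P(Y ≤ 27) = 1 − P(X ≤ 2).
  k=0: C(27,0)·0.18^0·0.82^27 = 0.004709
  k=1: C(27,1)·0.18^1·0.82^26 = 0.027912
  k=2: C(27,2)·0.18^2·0.82^25 = 0.079652
1 − 0.112274 = 0.887726

0.8877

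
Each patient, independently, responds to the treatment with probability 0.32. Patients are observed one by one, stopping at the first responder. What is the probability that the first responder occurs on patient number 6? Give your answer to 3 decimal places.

0.047

Geometric (trials to first success), p = 0.32.
P(Y = 6) = (1−p)^5 · p = 0.14539 · 0.32 = 0.04653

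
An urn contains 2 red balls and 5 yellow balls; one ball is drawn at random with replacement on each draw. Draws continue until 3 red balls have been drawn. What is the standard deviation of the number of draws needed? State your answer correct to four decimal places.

Y = total draws until the third success; negative binomial with r=3, p=0.285714.
SD(Y) = √[r(1−p)/p²] = √(26.250000) = 5.123475

5.1235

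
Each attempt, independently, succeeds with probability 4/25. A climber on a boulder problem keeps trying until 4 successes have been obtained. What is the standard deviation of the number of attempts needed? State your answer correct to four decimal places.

Y = total attempts until the fourth success; negative binomial with r=4, p=0.16.
SD(Y) = √[r(1−p)/p²] = √(131.250000) = 11.456439

11.4564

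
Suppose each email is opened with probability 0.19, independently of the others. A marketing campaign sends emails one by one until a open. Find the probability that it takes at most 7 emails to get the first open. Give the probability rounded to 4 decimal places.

Y = number of emails to the first success; geometric, p = 0.19.
P(Y ≤ 7) = 1 − (1−p)^7 = 1 − 0.228768 = 0.771232

0.7712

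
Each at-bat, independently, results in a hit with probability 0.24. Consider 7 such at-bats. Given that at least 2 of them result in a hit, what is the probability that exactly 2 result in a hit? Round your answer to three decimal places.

X ~ Binomial(7, 0.24). Want P(X=2 | X≥2) = P(X=2) / P(X≥2).
P(X=2) = C(7,2)·0.24^2·0.76^5 = 0.30670
P(X≥2) = 1 − 0.14645 − 0.32374 = 0.52981
Ratio = 0.30670 / 0.52981 = 0.57888

0.579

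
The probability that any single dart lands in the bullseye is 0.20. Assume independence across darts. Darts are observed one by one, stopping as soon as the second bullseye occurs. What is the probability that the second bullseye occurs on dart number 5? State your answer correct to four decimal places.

Y = trial on which the second success occurs; negative binomial, r=2, p=0.20.
P(Y=5) = C(4,1) · p^2 · (1−p)^3
= 4 · 0.04 · 0.512 = 0.081920

0.0819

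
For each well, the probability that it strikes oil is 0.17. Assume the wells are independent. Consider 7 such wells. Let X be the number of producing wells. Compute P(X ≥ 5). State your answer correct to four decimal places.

X ~ Binomial(7, 0.17); P(X ≥ 5) = Σ C(7,k) p^k (1−p)^(7−k) over k:
  k=5: C(7,5)·0.17^5·0.83^2 = 0.002054
  k=6: C(7,6)·0.17^6·0.83^1 = 0.000140
  k=7: C(7,7)·0.17^7·0.83^0 = 0.000004
Total = 0.002198

0.0022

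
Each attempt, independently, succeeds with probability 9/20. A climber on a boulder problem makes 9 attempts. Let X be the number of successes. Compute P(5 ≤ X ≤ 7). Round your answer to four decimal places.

0.3695

X ~ Binomial(9, 0.45); P(5 ≤ X ≤ 7) = Σ C(9,k) p^k (1−p)^(9−k) over k:
  k=5: C(9,5)·0.45^5·0.55^4 = 0.212757
  k=6: C(9,6)·0.45^6·0.55^3 = 0.116049
  k=7: C(9,7)·0.45^7·0.55^2 = 0.040693
Total = 0.369499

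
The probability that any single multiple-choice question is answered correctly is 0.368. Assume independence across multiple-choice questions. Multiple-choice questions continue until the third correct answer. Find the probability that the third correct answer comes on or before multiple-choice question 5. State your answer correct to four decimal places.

0.2638

Finishing within 5 multiple-choice questions ⇔ at least 3 successes in the first 5. With X ~ Binomial(5, 0.368), P(Y ≤ 5) = 1 − P(X ≤ 2).
  k=0: C(5,0)·0.368^0·0.632^5 = 0.100829
  k=1: C(5,1)·0.368^1·0.632^4 = 0.293553
  k=2: C(5,2)·0.368^2·0.632^3 = 0.341859
1 − 0.736241 = 0.263759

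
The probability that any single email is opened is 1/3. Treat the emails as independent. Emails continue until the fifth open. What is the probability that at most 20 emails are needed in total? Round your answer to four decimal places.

Finishing within 20 emails ⇔ at least 5 successes in the first 20. With X ~ Binomial(20, 0.333333), P(Y ≤ 20) = 1 − P(X ≤ 4).
  k=0: C(20,0)·0.333333^0·0.666667^20 = 0.000301
  k=1: C(20,1)·0.333333^1·0.666667^19 = 0.003007
  k=2: C(20,2)·0.333333^2·0.666667^18 = 0.014285
  k=3: C(20,3)·0.333333^3·0.666667^17 = 0.042854
  k=4: C(20,4)·0.333333^4·0.666667^16 = 0.091064
1 − 0.151511 = 0.848489

0.8485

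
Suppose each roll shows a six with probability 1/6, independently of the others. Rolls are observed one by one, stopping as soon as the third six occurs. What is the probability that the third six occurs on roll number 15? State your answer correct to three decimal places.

Y = trial on which the third success occurs; negative binomial, r=3, p=0.166667.
P(Y=15) = C(14,2) · p^3 · (1−p)^12
= 91 · 0.0046296 · 0.11216 = 0.04725

0.047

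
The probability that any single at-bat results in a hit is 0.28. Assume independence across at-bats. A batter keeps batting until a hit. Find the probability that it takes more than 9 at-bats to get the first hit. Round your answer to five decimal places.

Y = number of at-bats to the first success; geometric, p = 0.28.
P(Y > 9) = P(first 9 all fail) = (1−p)^9 = 0.0519987

0.05200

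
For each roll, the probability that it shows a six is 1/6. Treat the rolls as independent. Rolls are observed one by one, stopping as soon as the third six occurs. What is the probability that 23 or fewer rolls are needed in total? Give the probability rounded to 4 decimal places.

0.7627

Finishing within 23 rolls ⇔ at least 3 successes in the first 23. With X ~ Binomial(23, 0.166667), P(Y ≤ 23) = 1 − P(X ≤ 2).
  k=0: C(23,0)·0.166667^0·0.833333^23 = 0.015095
  k=1: C(23,1)·0.166667^1·0.833333^22 = 0.069437
  k=2: C(23,2)·0.166667^2·0.833333^21 = 0.152761
1 − 0.237292 = 0.762708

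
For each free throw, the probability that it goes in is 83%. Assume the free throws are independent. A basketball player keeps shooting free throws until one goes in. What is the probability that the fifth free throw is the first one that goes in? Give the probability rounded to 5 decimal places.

0.00069

Geometric (trials to first success), p = 0.83.
P(Y = 5) = (1−p)^4 · p = 0.00083521 · 0.83 = 0.0006932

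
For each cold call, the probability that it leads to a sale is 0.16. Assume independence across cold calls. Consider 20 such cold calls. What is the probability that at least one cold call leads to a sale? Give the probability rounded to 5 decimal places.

0.96941

P(at least one) = 1 − P(none) = 1 − (1 − 0.16)^20
= 1 − 0.0305904 = 0.9694096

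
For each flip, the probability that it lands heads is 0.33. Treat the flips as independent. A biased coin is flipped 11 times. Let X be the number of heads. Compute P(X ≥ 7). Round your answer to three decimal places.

X ~ Binomial(11, 0.33); P(X ≥ 7) = Σ C(11,k) p^k (1−p)^(11−k) over k:
  k=7: C(11,7)·0.33^7·0.67^4 = 0.02834
  k=8: C(11,8)·0.33^8·0.67^3 = 0.00698
  k=9: C(11,9)·0.33^9·0.67^2 = 0.00115
  k=10: C(11,10)·0.33^10·0.67^1 = 0.00011
  k=11: C(11,11)·0.33^11·0.67^0 = 0.00001
Total = 0.03658

0.037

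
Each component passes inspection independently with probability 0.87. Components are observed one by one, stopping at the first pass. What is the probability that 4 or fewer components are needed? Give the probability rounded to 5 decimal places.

Y = number of components to the first success; geometric, p = 0.87.
P(Y ≤ 4) = 1 − (1−p)^4 = 1 − 0.0002856 = 0.9997144

0.99971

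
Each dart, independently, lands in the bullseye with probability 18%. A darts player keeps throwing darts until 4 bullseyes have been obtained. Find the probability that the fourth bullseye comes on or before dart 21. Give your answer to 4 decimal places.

0.5384

Finishing within 21 darts ⇔ at least 4 successes in the first 21. With X ~ Binomial(21, 0.18), P(Y ≤ 21) = 1 − P(X ≤ 3).
  k=0: C(21,0)·0.18^0·0.82^21 = 0.015491
  k=1: C(21,1)·0.18^1·0.82^20 = 0.071412
  k=2: C(21,2)·0.18^2·0.82^19 = 0.156757
  k=3: C(21,3)·0.18^3·0.82^18 = 0.217931
1 − 0.461591 = 0.538409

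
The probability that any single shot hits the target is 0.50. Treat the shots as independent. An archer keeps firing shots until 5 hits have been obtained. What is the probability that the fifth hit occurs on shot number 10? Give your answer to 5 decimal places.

0.12305

Y = trial on which the fifth success occurs; negative binomial, r=5, p=0.50.
P(Y=10) = C(9,4) · p^5 · (1−p)^5
= 126 · 0.03125 · 0.03125 = 0.1230469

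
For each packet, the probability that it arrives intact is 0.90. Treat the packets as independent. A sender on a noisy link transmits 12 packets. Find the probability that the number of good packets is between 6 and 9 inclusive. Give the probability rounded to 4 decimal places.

X ~ Binomial(12, 0.90); P(6 ≤ X ≤ 9) = Σ C(12,k) p^k (1−p)^(12−k) over k:
  k=6: C(12,6)·0.90^6·0.10^6 = 0.000491
  k=7: C(12,7)·0.90^7·0.10^5 = 0.003788
  k=8: C(12,8)·0.90^8·0.10^4 = 0.021308
  k=9: C(12,9)·0.90^9·0.10^3 = 0.085233
Total = 0.110820

0.1108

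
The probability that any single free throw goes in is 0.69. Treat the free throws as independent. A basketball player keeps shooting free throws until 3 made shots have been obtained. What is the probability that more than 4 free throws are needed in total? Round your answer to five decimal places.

Needing more than 4 free throws ⇔ fewer than 3 successes in the first 4. With X ~ Binomial(4, 0.69), P(Y > 4) = P(X ≤ 2).
  k=0: C(4,0)·0.69^0·0.31^4 = 0.0092352
  k=1: C(4,1)·0.69^1·0.31^3 = 0.0822232
  k=2: C(4,2)·0.69^2·0.31^2 = 0.2745193
P(X ≤ 2) = 0.3659776

0.36598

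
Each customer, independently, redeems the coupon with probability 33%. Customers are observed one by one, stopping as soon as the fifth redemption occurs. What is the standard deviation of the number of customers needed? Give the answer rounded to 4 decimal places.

Y = total customers until the fifth success; negative binomial with r=5, p=0.33.
SD(Y) = √[r(1−p)/p²] = √(30.762167) = 5.546365

5.5464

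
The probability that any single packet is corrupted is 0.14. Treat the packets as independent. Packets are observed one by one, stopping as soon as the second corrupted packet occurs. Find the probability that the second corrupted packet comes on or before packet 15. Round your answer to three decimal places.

0.642

Finishing within 15 packets ⇔ at least 2 successes in the first 15. With X ~ Binomial(15, 0.14), P(Y ≤ 15) = 1 − P(X ≤ 1).
  k=0: C(15,0)·0.14^0·0.86^15 = 0.10411
  k=1: C(15,1)·0.14^1·0.86^14 = 0.25421
1 − 0.35832 = 0.64168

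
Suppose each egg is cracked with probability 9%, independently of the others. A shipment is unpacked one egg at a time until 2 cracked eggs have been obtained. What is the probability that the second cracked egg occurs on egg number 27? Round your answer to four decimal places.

0.0199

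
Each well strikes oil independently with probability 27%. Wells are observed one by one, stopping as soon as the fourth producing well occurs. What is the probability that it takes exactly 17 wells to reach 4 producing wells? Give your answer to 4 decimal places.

0.0498

Y = trial on which the fourth success occurs; negative binomial, r=4, p=0.27.
P(Y=17) = C(16,3) · p^4 · (1−p)^13
= 560 · 0.0053144 · 0.016718 = 0.049755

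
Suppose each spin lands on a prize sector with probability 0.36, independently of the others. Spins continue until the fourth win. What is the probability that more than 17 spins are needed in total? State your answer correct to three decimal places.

Needing more than 17 spins ⇔ fewer than 4 successes in the first 17. With X ~ Binomial(17, 0.36), P(Y > 17) = P(X ≤ 3).
  k=0: C(17,0)·0.36^0·0.64^17 = 0.00051
  k=1: C(17,1)·0.36^1·0.64^16 = 0.00485
  k=2: C(17,2)·0.36^2·0.64^15 = 0.02182
  k=3: C(17,3)·0.36^3·0.64^14 = 0.06137
P(X ≤ 3) = 0.08854

0.089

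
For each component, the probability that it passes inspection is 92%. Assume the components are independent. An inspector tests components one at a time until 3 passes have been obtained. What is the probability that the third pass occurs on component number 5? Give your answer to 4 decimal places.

Y = trial on which the third success occurs; negative binomial, r=3, p=0.92.
P(Y=5) = C(4,2) · p^3 · (1−p)^2
= 6 · 0.77869 · 0.0064 = 0.029902

0.0299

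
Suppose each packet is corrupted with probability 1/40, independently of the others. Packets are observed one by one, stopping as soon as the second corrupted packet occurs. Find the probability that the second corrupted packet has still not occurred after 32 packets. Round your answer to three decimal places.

0.810

Needing more than 32 packets ⇔ fewer than 2 successes in the first 32. With X ~ Binomial(32, 0.025), P(Y > 32) = P(X ≤ 1).
  k=0: C(32,0)·0.025^0·0.975^32 = 0.44478
  k=1: C(32,1)·0.025^1·0.975^31 = 0.36495
P(X ≤ 1) = 0.80973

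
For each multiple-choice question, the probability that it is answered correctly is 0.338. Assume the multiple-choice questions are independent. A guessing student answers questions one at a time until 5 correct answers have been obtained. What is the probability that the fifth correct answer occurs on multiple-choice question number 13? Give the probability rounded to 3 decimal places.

Y = trial on which the fifth success occurs; negative binomial, r=5, p=0.338.
P(Y=13) = C(12,4) · p^5 · (1−p)^8
= 495 · 0.0044115 · 0.036886 = 0.08055

0.081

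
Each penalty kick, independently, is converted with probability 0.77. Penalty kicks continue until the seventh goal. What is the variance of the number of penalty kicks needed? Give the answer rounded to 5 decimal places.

Y = total penalty kicks until the seventh success; negative binomial with r=7, p=0.77.
Var(Y) = r(1−p)/p² = 7·0.23 / 0.77² = 2.7154664

2.71547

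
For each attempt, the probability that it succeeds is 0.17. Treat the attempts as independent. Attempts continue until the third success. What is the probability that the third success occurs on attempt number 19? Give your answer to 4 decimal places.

0.0381

Y = trial on which the third success occurs; negative binomial, r=3, p=0.17.
P(Y=19) = C(18,2) · p^3 · (1−p)^16
= 153 · 0.004913 · 0.050728 = 0.038132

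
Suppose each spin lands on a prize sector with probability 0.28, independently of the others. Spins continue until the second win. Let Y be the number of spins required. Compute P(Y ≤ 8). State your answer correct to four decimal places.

0.7031

Finishing within 8 spins ⇔ at least 2 successes in the first 8. With X ~ Binomial(8, 0.28), P(Y ≤ 8) = 1 − P(X ≤ 1).
  k=0: C(8,0)·0.28^0·0.72^8 = 0.072220
  k=1: C(8,1)·0.28^1·0.72^7 = 0.224686
1 − 0.296906 = 0.703094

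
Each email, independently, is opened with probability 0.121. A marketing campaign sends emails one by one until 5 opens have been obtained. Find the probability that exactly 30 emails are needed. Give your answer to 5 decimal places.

0.02451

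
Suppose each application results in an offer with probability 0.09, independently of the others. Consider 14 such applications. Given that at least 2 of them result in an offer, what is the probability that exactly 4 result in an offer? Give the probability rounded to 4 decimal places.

X ~ Binomial(14, 0.09). Want P(X=4 | X≥2) = P(X=4) / P(X≥2).
P(X=4) = C(14,4)·0.09^4·0.91^10 = 0.025575
P(X≥2) = 1 − 0.267042 − 0.369750 = 0.363208
Ratio = 0.025575 / 0.363208 = 0.070415

0.0704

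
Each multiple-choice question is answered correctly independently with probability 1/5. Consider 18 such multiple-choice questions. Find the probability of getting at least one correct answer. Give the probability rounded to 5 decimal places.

P(at least one) = 1 − P(none) = 1 − (1 − 0.20)^18
= 1 − 0.0180144 = 0.9819856

0.98199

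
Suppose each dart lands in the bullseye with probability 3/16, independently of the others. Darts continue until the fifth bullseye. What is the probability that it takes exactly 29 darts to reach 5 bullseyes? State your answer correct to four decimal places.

Y = trial on which the fifth success occurs; negative binomial, r=5, p=0.1875.
P(Y=29) = C(28,4) · p^5 · (1−p)^24
= 20475 · 0.00023174 · 0.0068511 = 0.032508

0.0325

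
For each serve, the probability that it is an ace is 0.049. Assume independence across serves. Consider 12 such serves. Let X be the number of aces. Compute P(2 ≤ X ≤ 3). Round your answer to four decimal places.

0.1124

X ~ Binomial(12, 0.049); P(2 ≤ X ≤ 3) = Σ C(12,k) p^k (1−p)^(12−k) over k:
  k=2: C(12,2)·0.049^2·0.951^10 = 0.095883
  k=3: C(12,3)·0.049^3·0.951^9 = 0.016468
Total = 0.112351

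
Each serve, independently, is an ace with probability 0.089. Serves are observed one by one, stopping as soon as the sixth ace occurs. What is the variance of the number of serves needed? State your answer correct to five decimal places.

Y = total serves until the sixth success; negative binomial with r=6, p=0.089.
Var(Y) = r(1−p)/p² = 6·0.911 / 0.089² = 690.0643858

690.06439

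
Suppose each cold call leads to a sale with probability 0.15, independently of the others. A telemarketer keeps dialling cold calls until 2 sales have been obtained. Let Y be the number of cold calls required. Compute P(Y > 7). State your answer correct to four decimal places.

Needing more than 7 cold calls ⇔ fewer than 2 successes in the first 7. With X ~ Binomial(7, 0.15), P(Y > 7) = P(X ≤ 1).
  k=0: C(7,0)·0.15^0·0.85^7 = 0.320577
  k=1: C(7,1)·0.15^1·0.85^6 = 0.396007
P(X ≤ 1) = 0.716584

0.7166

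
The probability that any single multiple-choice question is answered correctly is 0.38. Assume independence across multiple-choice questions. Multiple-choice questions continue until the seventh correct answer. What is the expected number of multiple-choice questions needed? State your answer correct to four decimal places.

18.4211

Y = total multiple-choice questions until the seventh success; negative binomial with r=7, p=0.38.
E[Y] = r / p = 7 / 0.38 = 18.421053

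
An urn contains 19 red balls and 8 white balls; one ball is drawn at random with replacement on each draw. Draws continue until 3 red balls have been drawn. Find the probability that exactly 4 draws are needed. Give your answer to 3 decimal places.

Y = trial on which the third success occurs; negative binomial, r=3, p=0.703704.
P(Y=4) = C(3,2) · p^3 · (1−p)^1
= 3 · 0.34847 · 0.2963 = 0.30975

0.310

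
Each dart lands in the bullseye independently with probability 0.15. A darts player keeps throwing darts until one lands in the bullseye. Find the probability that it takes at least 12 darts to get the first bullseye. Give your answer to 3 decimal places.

Y = number of darts to the first success; geometric, p = 0.15.
P(Y > 11) = P(first 11 all fail) = (1−p)^11 = 0.16734

0.167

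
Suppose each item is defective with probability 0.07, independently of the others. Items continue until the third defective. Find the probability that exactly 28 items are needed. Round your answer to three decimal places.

0.020

Y = trial on which the third success occurs; negative binomial, r=3, p=0.07.
P(Y=28) = C(27,2) · p^3 · (1−p)^25
= 351 · 0.000343 · 0.16296 = 0.01962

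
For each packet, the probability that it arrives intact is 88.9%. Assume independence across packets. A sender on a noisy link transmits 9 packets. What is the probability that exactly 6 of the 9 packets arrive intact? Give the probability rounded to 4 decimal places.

0.0567

X ~ Binomial(n=9, p=0.889).
P(X=6) = C(9,6) · p^6 · (1−p)^3
= 84 · 0.49364 · 0.0013676 = 0.056710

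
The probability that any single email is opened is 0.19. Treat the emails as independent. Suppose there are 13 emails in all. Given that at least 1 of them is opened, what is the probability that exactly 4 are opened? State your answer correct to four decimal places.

X ~ Binomial(13, 0.19). Want P(X=4 | X≥1) = P(X=4) / P(X≥1).
P(X=4) = C(13,4)·0.19^4·0.81^9 = 0.139857
P(X≥1) = 1 − 0.064611 = 0.935389
Ratio = 0.139857 / 0.935389 = 0.149518

0.1495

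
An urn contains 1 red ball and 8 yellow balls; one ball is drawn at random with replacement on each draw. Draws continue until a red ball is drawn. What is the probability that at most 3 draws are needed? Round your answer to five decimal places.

0.29767

Y = number of draws to the first success; geometric, p = 0.111111.
P(Y ≤ 3) = 1 − (1−p)^3 = 1 − 0.7023320 = 0.2976680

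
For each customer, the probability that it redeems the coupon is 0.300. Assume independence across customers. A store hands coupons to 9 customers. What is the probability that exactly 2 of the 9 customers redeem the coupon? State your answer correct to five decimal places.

0.26683

X ~ Binomial(n=9, p=0.30).
P(X=2) = C(9,2) · p^2 · (1−p)^7
= 36 · 0.09 · 0.082354 = 0.2668279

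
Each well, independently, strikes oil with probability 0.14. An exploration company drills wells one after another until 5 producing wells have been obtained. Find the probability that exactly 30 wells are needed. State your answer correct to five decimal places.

0.02943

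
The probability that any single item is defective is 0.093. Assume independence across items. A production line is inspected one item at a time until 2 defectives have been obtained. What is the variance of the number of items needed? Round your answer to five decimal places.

209.73523

Y = total items until the second success; negative binomial with r=2, p=0.093.
Var(Y) = r(1−p)/p² = 2·0.907 / 0.093² = 209.7352295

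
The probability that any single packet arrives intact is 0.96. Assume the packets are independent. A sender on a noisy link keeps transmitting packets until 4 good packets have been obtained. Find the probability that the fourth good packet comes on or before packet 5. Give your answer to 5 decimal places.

0.98524

Finishing within 5 packets ⇔ at least 4 successes in the first 5. With X ~ Binomial(5, 0.96), P(Y ≤ 5) = 1 − P(X ≤ 3).
  k=0: C(5,0)·0.96^0·0.04^5 = 0.0000001
  k=1: C(5,1)·0.96^1·0.04^4 = 0.0000123
  k=2: C(5,2)·0.96^2·0.04^3 = 0.0005898
  k=3: C(5,3)·0.96^3·0.04^2 = 0.0141558
1 − 0.0147580 = 0.9852420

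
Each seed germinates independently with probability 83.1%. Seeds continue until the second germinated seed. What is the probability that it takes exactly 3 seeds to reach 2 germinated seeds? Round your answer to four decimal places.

0.2334

Y = trial on which the second success occurs; negative binomial, r=2, p=0.831.
P(Y=3) = C(2,1) · p^2 · (1−p)^1
= 2 · 0.69056 · 0.169 = 0.233410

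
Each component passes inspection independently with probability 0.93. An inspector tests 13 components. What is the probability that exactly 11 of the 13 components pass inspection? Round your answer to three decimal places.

0.172

X ~ Binomial(n=13, p=0.93).
P(X=11) = C(13,11) · p^11 · (1−p)^2
= 78 · 0.4501 · 0.0049 = 0.17203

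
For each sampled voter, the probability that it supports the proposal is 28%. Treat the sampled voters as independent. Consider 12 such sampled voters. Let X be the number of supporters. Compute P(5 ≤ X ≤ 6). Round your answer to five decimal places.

0.19876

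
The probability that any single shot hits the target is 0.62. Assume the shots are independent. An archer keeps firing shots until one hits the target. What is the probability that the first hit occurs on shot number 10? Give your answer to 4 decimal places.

0.0001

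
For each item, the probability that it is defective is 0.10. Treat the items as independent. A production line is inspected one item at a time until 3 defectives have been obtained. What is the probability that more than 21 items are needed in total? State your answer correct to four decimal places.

0.6484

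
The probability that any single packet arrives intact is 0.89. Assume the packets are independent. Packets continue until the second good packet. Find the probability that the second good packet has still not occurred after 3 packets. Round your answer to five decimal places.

0.03364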